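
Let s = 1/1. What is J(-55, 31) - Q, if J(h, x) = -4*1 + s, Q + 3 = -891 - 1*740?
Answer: 1631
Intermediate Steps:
s = 1
Q = -1634 (Q = -3 + (-891 - 1*740) = -3 + (-891 - 740) = -3 - 1631 = -1634)
J(h, x) = -3 (J(h, x) = -4*1 + 1 = -4 + 1 = -3)
J(-55, 31) - Q = -3 - 1*(-1634) = -3 + 1634 = 1631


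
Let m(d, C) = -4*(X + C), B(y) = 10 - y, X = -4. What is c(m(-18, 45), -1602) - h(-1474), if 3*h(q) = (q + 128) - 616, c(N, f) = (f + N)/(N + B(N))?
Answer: 2387/5 ≈ 477.40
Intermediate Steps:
m(d, C) = 16 - 4*C (m(d, C) = -4*(-4 + C) = 16 - 4*C)
c(N, f) = N/10 + f/10 (c(N, f) = (f + N)/(N + (10 - N)) = (N + f)/10 = (N + f)*(⅒) = N/10 + f/10)
h(q) = -488/3 + q/3 (h(q) = ((q + 128) - 616)/3 = ((128 + q) - 616)/3 = (-488 + q)/3 = -488/3 + q/3)
c(m(-18, 45), -1602) - h(-1474) = ((16 - 4*45)/10 + (⅒)*(-1602)) - (-488/3 + (⅓)*(-1474)) = ((16 - 180)/10 - 801/5) - (-488/3 - 1474/3) = ((⅒)*(-164) - 801/5) - 1*(-654) = (-82/5 - 801/5) + 654 = -883/5 + 654 = 2387/5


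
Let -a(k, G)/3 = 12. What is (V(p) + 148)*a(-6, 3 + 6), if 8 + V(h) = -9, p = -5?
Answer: -4716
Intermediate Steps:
a(k, G) = -36 (a(k, G) = -3*12 = -36)
V(h) = -17 (V(h) = -8 - 9 = -17)
(V(p) + 148)*a(-6, 3 + 6) = (-17 + 148)*(-36) = 131*(-36) = -4716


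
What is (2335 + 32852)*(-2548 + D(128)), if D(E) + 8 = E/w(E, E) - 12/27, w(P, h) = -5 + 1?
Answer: -273238784/3 ≈ -9.1080e+7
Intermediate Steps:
w(P, h) = -4
D(E) = -76/9 - E/4 (D(E) = -8 + (E/(-4) - 12/27) = -8 + (E*(-¼) - 12*1/27) = -8 + (-E/4 - 4/9) = -8 + (-4/9 - E/4) = -76/9 - E/4)
(2335 + 32852)*(-2548 + D(128)) = (2335 + 32852)*(-2548 + (-76/9 - ¼*128)) = 35187*(-2548 + (-76/9 - 32)) = 35187*(-2548 - 364/9) = 35187*(-23296/9) = -273238784/3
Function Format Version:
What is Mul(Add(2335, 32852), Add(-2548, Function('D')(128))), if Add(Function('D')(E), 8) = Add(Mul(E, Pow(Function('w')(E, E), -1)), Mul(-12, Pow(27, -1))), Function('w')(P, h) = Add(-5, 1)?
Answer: Rational(-273238784, 3) ≈ -9.1080e+7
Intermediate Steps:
Function('w')(P, h) = -4
Function('D')(E) = Add(Rational(-76, 9), Mul(Rational(-1, 4), E)) (Function('D')(E) = Add(-8, Add(Mul(E, Pow(-4, -1)), Mul(-12, Pow(27, -1)))) = Add(-8, Add(Mul(E, Rational(-1, 4)), Mul(-12, Rational(1, 27)))) = Add(-8, Add(Mul(Rational(-1, 4), E), Rational(-4, 9))) = Add(-8, Add(Rational(-4, 9), Mul(Rational(-1, 4), E))) = Add(Rational(-76, 9), Mul(Rational(-1, 4), E)))
Mul(Add(2335, 32852), Add(-2548, Function('D')(128))) = Mul(Add(2335, 32852), Add(-2548, Add(Rational(-76, 9), Mul(Rational(-1, 4), 128)))) = Mul(35187, Add(-2548, Add(Rational(-76, 9), -32))) = Mul(35187, Add(-2548, Rational(-364, 9))) = Mul(35187, Rational(-23296, 9)) = Rational(-273238784, 3)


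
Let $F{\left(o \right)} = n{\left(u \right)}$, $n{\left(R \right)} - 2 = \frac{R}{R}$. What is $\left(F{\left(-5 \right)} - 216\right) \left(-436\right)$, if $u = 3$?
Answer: $92868$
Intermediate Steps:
$n{\left(R \right)} = 3$ ($n{\left(R \right)} = 2 + \frac{R}{R} = 2 + 1 = 3$)
$F{\left(o \right)} = 3$
$\left(F{\left(-5 \right)} - 216\right) \left(-436\right) = \left(3 - 216\right) \left(-436\right) = \left(-213\right) \left(-436\right) = 92868$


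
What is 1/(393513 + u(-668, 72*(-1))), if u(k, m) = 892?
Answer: 1/394405 ≈ 2.5355e-6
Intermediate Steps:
1/(393513 + u(-668, 72*(-1))) = 1/(393513 + 892) = 1/394405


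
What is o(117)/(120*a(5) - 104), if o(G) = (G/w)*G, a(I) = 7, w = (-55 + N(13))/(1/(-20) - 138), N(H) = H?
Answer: 12598443/206080 ≈ 61.134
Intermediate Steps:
w = 840/2761 (w = (-55 + 13)/(1/(-20) - 138) = -42/(-1/20 - 138) = -42/(-2761/20) = -42*(-20/2761) = 840/2761 ≈ 0.30424)
o(G) = 2761*G²/840 (o(G) = (G/(840/2761))*G = (G*(2761/840))*G = (2761*G/840)*G = 2761*G²/840)
o(117)/(120*a(5) - 104) = ((2761/840)*117²)/(120*7 - 104) = ((2761/840)*13689)/(840 - 104) = (12598443/280)/736 = (12598443/280)*(1/736) = 12598443/206080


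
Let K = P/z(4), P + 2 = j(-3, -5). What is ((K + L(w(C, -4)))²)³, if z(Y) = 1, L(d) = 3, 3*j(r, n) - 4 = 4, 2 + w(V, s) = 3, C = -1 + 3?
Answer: 1771561/729 ≈ 2430.1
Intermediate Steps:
C = 2
w(V, s) = 1 (w(V, s) = -2 + 3 = 1)
j(r, n) = 8/3 (j(r, n) = 4/3 + (⅓)*4 = 4/3 + 4/3 = 8/3)
P = ⅔ (P = -2 + 8/3 = ⅔ ≈ 0.66667)
K = ⅔ (K = (⅔)/1 = (⅔)*1 = ⅔ ≈ 0.66667)
((K + L(w(C, -4)))²)³ = ((⅔ + 3)²)³ = ((11/3)²)³ = (121/9)³ = 1771561/729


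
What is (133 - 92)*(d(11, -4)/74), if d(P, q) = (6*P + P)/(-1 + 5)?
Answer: 3157/296 ≈ 10.666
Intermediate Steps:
d(P, q) = 7*P/4 (d(P, q) = (7*P)/4 = (7*P)*(¼) = 7*P/4)
(133 - 92)*(d(11, -4)/74) = (133 - 92)*(((7/4)*11)/74) = 41*((77/4)*(1/74)) = 41*(77/296) = 3157/296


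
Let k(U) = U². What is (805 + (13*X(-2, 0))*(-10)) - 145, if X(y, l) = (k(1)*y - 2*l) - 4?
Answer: 1440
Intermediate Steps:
X(y, l) = -4 + y - 2*l (X(y, l) = (1²*y - 2*l) - 4 = (1*y - 2*l) - 4 = (y - 2*l) - 4 = -4 + y - 2*l)
(805 + (13*X(-2, 0))*(-10)) - 145 = (805 + (13*(-4 - 2 - 2*0))*(-10)) - 145 = (805 + (13*(-4 - 2 + 0))*(-10)) - 145 = (805 + (13*(-6))*(-10)) - 145 = (805 - 78*(-10)) - 145 = (805 + 780) - 145 = 1585 - 145 = 1440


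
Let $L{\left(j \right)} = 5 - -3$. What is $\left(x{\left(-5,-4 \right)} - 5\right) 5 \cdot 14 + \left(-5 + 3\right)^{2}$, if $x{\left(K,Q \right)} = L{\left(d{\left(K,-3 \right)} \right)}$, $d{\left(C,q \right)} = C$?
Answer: $214$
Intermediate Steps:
$L{\left(j \right)} = 8$ ($L{\left(j \right)} = 5 + 3 = 8$)
$x{\left(K,Q \right)} = 8$
$\left(x{\left(-5,-4 \right)} - 5\right) 5 \cdot 14 + \left(-5 + 3\right)^{2} = \left(8 - 5\right) 5 \cdot 14 + \left(-5 + 3\right)^{2} = 3 \cdot 5 \cdot 14 + \left(-2\right)^{2} = 15 \cdot 14 + 4 = 210 + 4 = 214$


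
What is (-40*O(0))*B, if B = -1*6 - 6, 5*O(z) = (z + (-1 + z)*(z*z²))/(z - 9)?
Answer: 0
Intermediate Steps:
O(z) = (z + z³*(-1 + z))/(5*(-9 + z)) (O(z) = ((z + (-1 + z)*(z*z²))/(z - 9))/5 = ((z + (-1 + z)*z³)/(-9 + z))/5 = ((z + z³*(-1 + z))/(-9 + z))/5 = (z + z³*(-1 + z))/(5*(-9 + z)))
B = -12 (B = -6 - 6 = -12)
(-40*O(0))*B = -40*(0 + 0⁴ - 1*0³)/(-45 + 5*0)*(-12) = -40*(0 + 0 - 1*0)/(-45 + 0)*(-12) = -40*(0 + 0 + 0)/(-45)*(-12) = -(-8)*0/9*(-12) = -40*0*(-12) = 0*(-12) = 0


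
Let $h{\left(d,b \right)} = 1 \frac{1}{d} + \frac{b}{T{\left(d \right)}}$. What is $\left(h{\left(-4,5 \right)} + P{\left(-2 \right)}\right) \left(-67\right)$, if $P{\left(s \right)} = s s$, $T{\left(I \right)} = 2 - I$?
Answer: $- \frac{3685}{12} \approx -307.08$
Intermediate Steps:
$P{\left(s \right)} = s^{2}$
$h{\left(d,b \right)} = \frac{1}{d} + \frac{b}{2 - d}$ ($h{\left(d,b \right)} = 1 \frac{1}{d} + \frac{b}{2 - d} = \frac{1}{d} + \frac{b}{2 - d}$)
$\left(h{\left(-4,5 \right)} + P{\left(-2 \right)}\right) \left(-67\right) = \left(\frac{-2 - 4 - 5 \left(-4\right)}{\left(-4\right) \left(-2 - 4\right)} + \left(-2\right)^{2}\right) \left(-67\right) = \left(- \frac{-2 - 4 + 20}{4 \left(-6\right)} + 4\right) \left(-67\right) = \left(\left(- \frac{1}{4}\right) \left(- \frac{1}{6}\right) 14 + 4\right) \left(-67\right) = \left(\frac{7}{12} + 4\right) \left(-67\right) = \frac{55}{12} \left(-67\right) = - \frac{3685}{12}$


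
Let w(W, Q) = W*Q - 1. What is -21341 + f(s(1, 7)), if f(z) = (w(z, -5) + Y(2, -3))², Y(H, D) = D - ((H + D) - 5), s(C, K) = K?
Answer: -20252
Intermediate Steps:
w(W, Q) = -1 + Q*W (w(W, Q) = Q*W - 1 = -1 + Q*W)
Y(H, D) = 5 - H (Y(H, D) = D - ((D + H) - 5) = D - (-5 + D + H) = D + (5 - D - H) = 5 - H)
f(z) = (2 - 5*z)² (f(z) = ((-1 - 5*z) + (5 - 1*2))² = ((-1 - 5*z) + (5 - 2))² = ((-1 - 5*z) + 3)² = (2 - 5*z)²)
-21341 + f(s(1, 7)) = -21341 + (-2 + 5*7)² = -21341 + (-2 + 35)² = -21341 + 33² = -21341 + 1089 = -20252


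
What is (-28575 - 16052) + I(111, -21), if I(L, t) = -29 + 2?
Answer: -44654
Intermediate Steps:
I(L, t) = -27
(-28575 - 16052) + I(111, -21) = (-28575 - 16052) - 27 = -44627 - 27 = -44654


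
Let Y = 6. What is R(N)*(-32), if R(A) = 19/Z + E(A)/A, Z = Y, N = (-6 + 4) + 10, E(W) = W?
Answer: -400/3 ≈ -133.33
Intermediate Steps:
N = 8 (N = -2 + 10 = 8)
Z = 6
R(A) = 25/6 (R(A) = 19/6 + A/A = 19*(⅙) + 1 = 19/6 + 1 = 25/6)
R(N)*(-32) = (25/6)*(-32) = -400/3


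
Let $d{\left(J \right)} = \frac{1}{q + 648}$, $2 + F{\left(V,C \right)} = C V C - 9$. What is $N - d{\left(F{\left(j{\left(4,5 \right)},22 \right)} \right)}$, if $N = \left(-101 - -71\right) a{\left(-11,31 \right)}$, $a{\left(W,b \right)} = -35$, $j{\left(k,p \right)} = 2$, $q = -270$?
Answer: $\frac{396899}{378} \approx 1050.0$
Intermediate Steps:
$F{\left(V,C \right)} = -11 + V C^{2}$ ($F{\left(V,C \right)} = -2 + \left(C V C - 9\right) = -2 + \left(V C^{2} - 9\right) = -2 + \left(-9 + V C^{2}\right) = -11 + V C^{2}$)
$d{\left(J \right)} = \frac{1}{378}$ ($d{\left(J \right)} = \frac{1}{-270 + 648} = \frac{1}{378}$)
$N = 1050$ ($N = \left(-101 - -71\right) \left(-35\right) = \left(-101 + 71\right) \left(-35\right) = \left(-30\right) \left(-35\right) = 1050$)
$N - d{\left(F{\left(j{\left(4,5 \right)},22 \right)} \right)} = 1050 - \frac{1}{378} = \frac{396899}{378}$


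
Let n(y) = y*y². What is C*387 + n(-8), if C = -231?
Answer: -89909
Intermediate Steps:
n(y) = y³
C*387 + n(-8) = -231*387 + (-8)³ = -89397 - 512 = -89909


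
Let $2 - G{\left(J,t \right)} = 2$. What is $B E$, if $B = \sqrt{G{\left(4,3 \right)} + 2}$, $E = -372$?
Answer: $- 372 \sqrt{2} \approx -526.09$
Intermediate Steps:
$G{\left(J,t \right)} = 0$ ($G{\left(J,t \right)} = 2 - 2 = 0$)
$B = \sqrt{2}$ ($B = \sqrt{0 + 2} = \sqrt{2} \approx 1.4142$)
$B E = \sqrt{2} \left(-372\right) = - 372 \sqrt{2}$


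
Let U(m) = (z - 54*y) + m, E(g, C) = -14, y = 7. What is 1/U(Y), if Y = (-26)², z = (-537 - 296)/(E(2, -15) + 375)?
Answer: 361/106745 ≈ 0.0033819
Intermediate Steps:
z = -833/361 (z = (-537 - 296)/(-14 + 375) = -833/361 ≈ -2.3075)
Y = 676
U(m) = -137291/361 + m (U(m) = (-833/361 - 54*7) + m = (-833/361 - 378) + m = -137291/361 + m)
1/U(Y) = 1/(-137291/361 + 676) = 1/(106745/361) = 361/106745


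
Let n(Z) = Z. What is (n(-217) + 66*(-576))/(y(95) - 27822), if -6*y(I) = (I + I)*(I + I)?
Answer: 114699/101516 ≈ 1.1299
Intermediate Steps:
y(I) = -2*I²/3 (y(I) = -(I + I)*(I + I)/6 = -2*I*2*I/6 = -2*I²/3)
(n(-217) + 66*(-576))/(y(95) - 27822) = (-217 + 66*(-576))/(-⅔*95² - 27822) = (-217 - 38016)/(-⅔*9025 - 27822) = -38233/(-18050/3 - 27822) = -38233/(-101516/3) = -38233*(-3/101516) = 114699/101516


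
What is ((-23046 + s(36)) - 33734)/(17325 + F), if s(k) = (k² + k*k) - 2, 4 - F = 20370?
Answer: 54190/3041 ≈ 17.820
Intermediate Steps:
F = -20366 (F = 4 - 1*20370 = 4 - 20370 = -20366)
s(k) = -2 + 2*k² (s(k) = (k² + k²) - 2 = 2*k² - 2 = -2 + 2*k²)
((-23046 + s(36)) - 33734)/(17325 + F) = ((-23046 + (-2 + 2*36²)) - 33734)/(17325 - 20366) = ((-23046 + (-2 + 2*1296)) - 33734)/(-3041) = ((-23046 + (-2 + 2592)) - 33734)*(-1/3041) = ((-23046 + 2590) - 33734)*(-1/3041) = (-20456 - 33734)*(-1/3041) = -54190*(-1/3041) = 54190/3041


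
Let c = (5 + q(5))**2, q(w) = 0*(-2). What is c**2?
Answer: 625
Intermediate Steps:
q(w) = 0
c = 25 (c = (5 + 0)**2 = 5**2 = 25)
c**2 = 25**2 = 625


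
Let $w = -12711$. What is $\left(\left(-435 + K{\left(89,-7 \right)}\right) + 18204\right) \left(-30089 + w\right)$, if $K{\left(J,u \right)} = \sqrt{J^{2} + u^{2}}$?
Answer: $-760513200 - 42800 \sqrt{7970} \approx -7.6433 \cdot 10^{8}$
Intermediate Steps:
$\left(\left(-435 + K{\left(89,-7 \right)}\right) + 18204\right) \left(-30089 + w\right) = \left(\left(-435 + \sqrt{89^{2} + \left(-7\right)^{2}}\right) + 18204\right) \left(-30089 - 12711\right) = \left(\left(-435 + \sqrt{7921 + 49}\right) + 18204\right) \left(-42800\right) = \left(\left(-435 + \sqrt{7970}\right) + 18204\right) \left(-42800\right) = \left(17769 + \sqrt{7970}\right) \left(-42800\right) = -760513200 - 42800 \sqrt{7970}$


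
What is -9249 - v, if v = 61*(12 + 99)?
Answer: -16020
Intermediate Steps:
v = 6771 (v = 61*111 = 6771)
-9249 - v = -9249 - 1*6771 = -9249 - 6771 = -16020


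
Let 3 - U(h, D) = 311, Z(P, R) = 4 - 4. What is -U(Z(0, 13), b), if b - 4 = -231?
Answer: 308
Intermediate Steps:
b = -227 (b = 4 - 231 = -227)
Z(P, R) = 0
U(h, D) = -308 (U(h, D) = 3 - 1*311 = 3 - 311 = -308)
-U(Z(0, 13), b) = -1*(-308) = 308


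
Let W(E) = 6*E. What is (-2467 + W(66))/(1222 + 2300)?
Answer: -2071/3522 ≈ -0.58802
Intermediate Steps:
(-2467 + W(66))/(1222 + 2300) = (-2467 + 6*66)/(1222 + 2300) = (-2467 + 396)/3522 = -2071*1/3522 = -2071/3522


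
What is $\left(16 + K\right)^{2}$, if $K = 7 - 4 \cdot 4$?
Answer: $49$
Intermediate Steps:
$K = -9$ ($K = 7 - 16 = -9$)
$\left(16 + K\right)^{2} = \left(16 - 9\right)^{2} = 7^{2} = 49$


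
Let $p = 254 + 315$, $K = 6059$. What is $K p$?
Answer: $3447571$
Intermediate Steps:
$p = 569$
$K p = 6059 \cdot 569 = 3447571$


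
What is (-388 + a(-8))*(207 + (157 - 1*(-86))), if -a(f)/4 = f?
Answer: -160200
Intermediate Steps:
a(f) = -4*f
(-388 + a(-8))*(207 + (157 - 1*(-86))) = (-388 - 4*(-8))*(207 + (157 - 1*(-86))) = (-388 + 32)*(207 + (157 + 86)) = -356*(207 + 243) = -356*450 = -160200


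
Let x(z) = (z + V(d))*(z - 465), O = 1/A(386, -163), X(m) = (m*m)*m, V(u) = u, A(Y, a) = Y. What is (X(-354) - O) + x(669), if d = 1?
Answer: -17070921025/386 ≈ -4.4225e+7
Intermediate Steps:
X(m) = m³ (X(m) = m²*m = m³)
O = 1/386 ≈ 0.0025907
x(z) = (1 + z)*(-465 + z) (x(z) = (z + 1)*(z - 465) = (1 + z)*(-465 + z))
(X(-354) - O) + x(669) = ((-354)³ - 1*1/386) + (-465 + 669² - 464*669) = (-44361864 - 1/386) + (-465 + 447561 - 310416) = -17123679505/386 + 136680 = -17070921025/386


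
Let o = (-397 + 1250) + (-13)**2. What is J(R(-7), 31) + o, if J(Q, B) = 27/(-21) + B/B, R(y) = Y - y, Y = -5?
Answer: 7152/7 ≈ 1021.7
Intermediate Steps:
R(y) = -5 - y
J(Q, B) = -2/7 (J(Q, B) = 27*(-1/21) + 1 = -9/7 + 1 = -2/7)
o = 1022 (o = 853 + 169 = 1022)
J(R(-7), 31) + o = -2/7 + 1022 = 7152/7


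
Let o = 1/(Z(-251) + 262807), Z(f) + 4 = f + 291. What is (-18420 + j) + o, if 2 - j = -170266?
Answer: 39912183865/262843 ≈ 1.5185e+5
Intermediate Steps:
Z(f) = 287 + f (Z(f) = -4 + (f + 291) = -4 + (291 + f) = 287 + f)
j = 170268 (j = 2 - 1*(-170266) = 2 + 170266 = 170268)
o = 1/262843 (o = 1/((287 - 251) + 262807) = 1/(36 + 262807) = 1/262843 ≈ 3.8046e-6)
(-18420 + j) + o = (-18420 + 170268) + 1/262843 = 151848 + 1/262843 = 39912183865/262843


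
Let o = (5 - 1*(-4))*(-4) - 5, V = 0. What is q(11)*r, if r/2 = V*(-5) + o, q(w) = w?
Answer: -902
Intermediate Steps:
o = -41 (o = (5 + 4)*(-4) - 5 = 9*(-4) - 5 = -36 - 5 = -41)
r = -82 (r = 2*(0*(-5) - 41) = 2*(0 - 41) = 2*(-41) = -82)
q(11)*r = 11*(-82) = -902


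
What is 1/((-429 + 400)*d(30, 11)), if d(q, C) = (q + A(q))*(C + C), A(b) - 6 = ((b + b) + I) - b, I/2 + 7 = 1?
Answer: -1/34452 ≈ -2.9026e-5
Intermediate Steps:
I = -12 (I = -14 + 2*1 = -14 + 2 = -12)
A(b) = -6 + b (A(b) = 6 + (((b + b) - 12) - b) = 6 + ((2*b - 12) - b) = 6 + ((-12 + 2*b) - b) = 6 + (-12 + b) = -6 + b)
d(q, C) = 2*C*(-6 + 2*q) (d(q, C) = (q + (-6 + q))*(C + C) = (-6 + 2*q)*(2*C) = 2*C*(-6 + 2*q))
1/((-429 + 400)*d(30, 11)) = 1/((-429 + 400)*((4*11*(-3 + 30)))) = 1/((-29)*((4*11*27))) = -1/29/1188 = -1/29*1/1188 = -1/34452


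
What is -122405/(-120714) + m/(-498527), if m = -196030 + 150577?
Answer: 66509010877/60179188278 ≈ 1.1052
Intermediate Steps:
m = -45453
-122405/(-120714) + m/(-498527) = -122405/(-120714) - 45453/(-498527) = -122405*(-1/120714) - 45453*(-1/498527) = 122405/120714 + 45453/498527 = 66509010877/60179188278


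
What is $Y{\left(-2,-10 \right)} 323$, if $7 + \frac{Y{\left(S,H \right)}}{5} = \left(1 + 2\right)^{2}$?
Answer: $3230$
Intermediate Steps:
$Y{\left(S,H \right)} = 10$ ($Y{\left(S,H \right)} = -35 + 5 \left(1 + 2\right)^{2} = -35 + 5 \cdot 3^{2} = -35 + 5 \cdot 9 = -35 + 45 = 10$)
$Y{\left(-2,-10 \right)} 323 = 10 \cdot 323 = 3230$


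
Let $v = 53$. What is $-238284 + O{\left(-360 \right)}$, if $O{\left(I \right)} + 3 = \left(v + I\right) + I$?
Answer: $-238954$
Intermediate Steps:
$O{\left(I \right)} = 50 + 2 I$ ($O{\left(I \right)} = -3 + \left(\left(53 + I\right) + I\right) = -3 + \left(53 + 2 I\right) = 50 + 2 I$)
$-238284 + O{\left(-360 \right)} = -238284 + \left(50 + 2 \left(-360\right)\right) = -238284 + \left(50 - 720\right) = -238284 - 670 = -238954$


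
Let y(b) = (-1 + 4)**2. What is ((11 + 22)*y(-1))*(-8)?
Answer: -2376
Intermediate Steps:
y(b) = 9 (y(b) = 3**2 = 9)
((11 + 22)*y(-1))*(-8) = ((11 + 22)*9)*(-8) = (33*9)*(-8) = 297*(-8) = -2376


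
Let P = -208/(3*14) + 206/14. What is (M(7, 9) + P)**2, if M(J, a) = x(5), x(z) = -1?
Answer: 33856/441 ≈ 76.771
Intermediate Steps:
M(J, a) = -1
P = 205/21 (P = -208/42 + 206*(1/14) = -208*1/42 + 103/7 = -104/21 + 103/7 = 205/21 ≈ 9.7619)
(M(7, 9) + P)**2 = (-1 + 205/21)**2 = (184/21)**2 = 33856/441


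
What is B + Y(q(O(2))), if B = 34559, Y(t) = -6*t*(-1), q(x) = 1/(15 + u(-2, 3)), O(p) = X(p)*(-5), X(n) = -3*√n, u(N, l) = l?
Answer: 103678/3 ≈ 34559.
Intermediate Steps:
O(p) = 15*√p (O(p) = -3*√p*(-5) = 15*√p)
q(x) = 1/18 (q(x) = 1/(15 + 3) = 1/18)
Y(t) = 6*t
B + Y(q(O(2))) = 34559 + 6*(1/18) = 34559 + ⅓ = 103678/3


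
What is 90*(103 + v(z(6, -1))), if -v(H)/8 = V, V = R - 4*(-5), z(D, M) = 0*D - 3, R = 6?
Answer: -9450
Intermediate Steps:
z(D, M) = -3 (z(D, M) = 0 - 3 = -3)
V = 26 (V = 6 - 4*(-5) = 6 + 20 = 26)
v(H) = -208 (v(H) = -8*26 = -208)
90*(103 + v(z(6, -1))) = 90*(103 - 208) = 90*(-105) = -9450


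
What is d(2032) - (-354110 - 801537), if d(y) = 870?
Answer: 1156517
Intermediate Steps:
d(2032) - (-354110 - 801537) = 870 - (-354110 - 801537) = 870 - 1*(-1155647) = 870 + 1155647 = 1156517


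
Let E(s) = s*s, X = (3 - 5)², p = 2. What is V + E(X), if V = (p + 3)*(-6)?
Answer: -14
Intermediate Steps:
X = 4 (X = (-2)² = 4)
E(s) = s²
V = -30 (V = (2 + 3)*(-6) = 5*(-6) = -30)
V + E(X) = -30 + 4² = -30 + 16 = -14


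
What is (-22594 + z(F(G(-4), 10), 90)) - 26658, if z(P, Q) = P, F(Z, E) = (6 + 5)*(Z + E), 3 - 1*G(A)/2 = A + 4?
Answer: -49076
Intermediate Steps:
G(A) = -2 - 2*A (G(A) = 6 - 2*(A + 4) = 6 - 2*(4 + A) = 6 + (-8 - 2*A) = -2 - 2*A)
F(Z, E) = 11*E + 11*Z (F(Z, E) = 11*(E + Z) = 11*E + 11*Z)
(-22594 + z(F(G(-4), 10), 90)) - 26658 = (-22594 + (11*10 + 11*(-2 - 2*(-4)))) - 26658 = (-22594 + (110 + 11*(-2 + 8))) - 26658 = (-22594 + (110 + 11*6)) - 26658 = (-22594 + (110 + 66)) - 26658 = (-22594 + 176) - 26658 = -22418 - 26658 = -49076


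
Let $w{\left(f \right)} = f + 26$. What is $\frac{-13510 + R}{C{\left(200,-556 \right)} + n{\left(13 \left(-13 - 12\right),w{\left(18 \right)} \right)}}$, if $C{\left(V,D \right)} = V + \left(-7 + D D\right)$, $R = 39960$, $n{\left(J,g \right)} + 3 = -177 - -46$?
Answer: $\frac{5290}{61839} \approx 0.085545$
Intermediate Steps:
$w{\left(f \right)} = 26 + f$
$n{\left(J,g \right)} = -134$ ($n{\left(J,g \right)} = -3 - 131 = -134$)
$C{\left(V,D \right)} = -7 + V + D^{2}$ ($C{\left(V,D \right)} = V + \left(-7 + D^{2}\right) = -7 + V + D^{2}$)
$\frac{-13510 + R}{C{\left(200,-556 \right)} + n{\left(13 \left(-13 - 12\right),w{\left(18 \right)} \right)}} = \frac{-13510 + 39960}{\left(-7 + 200 + \left(-556\right)^{2}\right) - 134} = \frac{26450}{\left(-7 + 200 + 309136\right) - 134} = \frac{26450}{309329 - 134} = \frac{26450}{309195} = 26450 \cdot \frac{1}{309195} = \frac{5290}{61839}$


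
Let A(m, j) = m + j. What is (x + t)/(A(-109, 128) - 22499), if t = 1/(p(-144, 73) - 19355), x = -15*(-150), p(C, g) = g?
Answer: -43384499/433459360 ≈ -0.10009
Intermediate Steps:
A(m, j) = j + m
x = 2250
t = -1/19282 (t = 1/(73 - 19355) = 1/(-19282) = -1/19282 ≈ -5.1862e-5)
(x + t)/(A(-109, 128) - 22499) = (2250 - 1/19282)/((128 - 109) - 22499) = 43384499/(19282*(19 - 22499)) = (43384499/19282)/(-22480) = (43384499/19282)*(-1/22480) = -43384499/433459360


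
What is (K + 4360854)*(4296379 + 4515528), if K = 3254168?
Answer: 67102865666954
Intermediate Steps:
(K + 4360854)*(4296379 + 4515528) = (3254168 + 4360854)*(4296379 + 4515528) = 7615022*8811907 = 67102865666954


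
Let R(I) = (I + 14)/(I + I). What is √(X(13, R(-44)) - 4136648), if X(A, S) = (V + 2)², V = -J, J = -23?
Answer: I*√4136023 ≈ 2033.7*I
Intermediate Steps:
R(I) = (14 + I)/(2*I) (R(I) = (14 + I)/((2*I)) = (14 + I)*(1/(2*I)) = (14 + I)/(2*I))
V = 23 (V = -1*(-23) = 23)
X(A, S) = 625 (X(A, S) = (23 + 2)² = 25² = 625)
√(X(13, R(-44)) - 4136648) = √(625 - 4136648) = √(-4136023) = I*√4136023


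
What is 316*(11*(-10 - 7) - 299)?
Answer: -153576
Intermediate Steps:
316*(11*(-10 - 7) - 299) = 316*(11*(-17) - 299) = 316*(-187 - 299) = 316*(-486) = -153576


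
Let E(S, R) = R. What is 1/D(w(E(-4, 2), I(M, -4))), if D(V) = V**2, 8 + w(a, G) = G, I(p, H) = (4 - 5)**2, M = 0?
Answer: 1/49 ≈ 0.020408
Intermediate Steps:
I(p, H) = 1 (I(p, H) = (-1)**2 = 1)
w(a, G) = -8 + G
1/D(w(E(-4, 2), I(M, -4))) = 1/((-8 + 1)**2) = 1/((-7)**2) = 1/49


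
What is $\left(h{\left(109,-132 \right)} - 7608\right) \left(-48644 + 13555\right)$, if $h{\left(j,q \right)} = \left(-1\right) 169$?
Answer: $272887153$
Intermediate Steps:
$h{\left(j,q \right)} = -169$
$\left(h{\left(109,-132 \right)} - 7608\right) \left(-48644 + 13555\right) = \left(-169 - 7608\right) \left(-48644 + 13555\right) = \left(-7777\right) \left(-35089\right) = 272887153$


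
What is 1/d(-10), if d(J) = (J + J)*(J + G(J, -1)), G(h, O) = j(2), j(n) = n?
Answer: 1/160 ≈ 0.0062500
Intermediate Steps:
G(h, O) = 2
d(J) = 2*J*(2 + J) (d(J) = (J + J)*(J + 2) = (2*J)*(2 + J) = 2*J*(2 + J))
1/d(-10) = 1/(2*(-10)*(2 - 10)) = 1/(2*(-10)*(-8)) = 1/160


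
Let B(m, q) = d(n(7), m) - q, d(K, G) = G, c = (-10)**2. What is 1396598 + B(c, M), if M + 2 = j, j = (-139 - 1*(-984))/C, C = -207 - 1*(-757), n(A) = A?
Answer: 153636831/110 ≈ 1.3967e+6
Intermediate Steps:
C = 550 (C = -207 + 757 = 550)
c = 100
j = 169/110 (j = (-139 - 1*(-984))/550 = (-139 + 984)*(1/550) = 845*(1/550) = 169/110 ≈ 1.5364)
M = -51/110 (M = -2 + 169/110 = -51/110 ≈ -0.46364)
B(m, q) = m - q
1396598 + B(c, M) = 1396598 + (100 - 1*(-51/110)) = 1396598 + (100 + 51/110) = 1396598 + 11051/110 = 153636831/110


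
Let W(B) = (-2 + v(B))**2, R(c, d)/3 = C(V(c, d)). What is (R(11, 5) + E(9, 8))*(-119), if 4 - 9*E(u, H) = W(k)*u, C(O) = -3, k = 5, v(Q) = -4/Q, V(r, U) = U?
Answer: 438991/225 ≈ 1951.1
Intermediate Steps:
R(c, d) = -9 (R(c, d) = 3*(-3) = -9)
W(B) = (-2 - 4/B)**2
E(u, H) = 4/9 - 196*u/225 (E(u, H) = 4/9 - 4*(2 + 5)**2/5**2*u/9 = 4/9 - 4*(1/25)*7**2*u/9 = 4/9 - 4*(1/25)*49*u/9 = 4/9 - 196*u/225)
(R(11, 5) + E(9, 8))*(-119) = (-9 + (4/9 - 196/225*9))*(-119) = (-9 + (4/9 - 196/25))*(-119) = (-9 - 1664/225)*(-119) = -3689/225*(-119) = 438991/225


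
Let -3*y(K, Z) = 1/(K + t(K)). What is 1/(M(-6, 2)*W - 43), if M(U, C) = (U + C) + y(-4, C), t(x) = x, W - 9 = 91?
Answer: -6/2633 ≈ -0.0022788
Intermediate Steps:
W = 100 (W = 9 + 91 = 100)
y(K, Z) = -1/(6*K) (y(K, Z) = -1/(3*(K + K)) = -1/(2*K)/3 = -1/(6*K))
M(U, C) = 1/24 + C + U (M(U, C) = (U + C) - ⅙/(-4) = (C + U) - ⅙*(-¼) = (C + U) + 1/24 = 1/24 + C + U)
1/(M(-6, 2)*W - 43) = 1/((1/24 + 2 - 6)*100 - 43) = 1/(-95/24*100 - 43) = 1/(-2375/6 - 43) = 1/(-2633/6) = -6/2633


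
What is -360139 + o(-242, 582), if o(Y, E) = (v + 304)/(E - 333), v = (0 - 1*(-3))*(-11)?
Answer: -89674340/249 ≈ -3.6014e+5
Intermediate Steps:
v = -33 (v = (0 + 3)*(-11) = 3*(-11) = -33)
o(Y, E) = 271/(-333 + E) (o(Y, E) = (-33 + 304)/(E - 333) = 271/(-333 + E))
-360139 + o(-242, 582) = -360139 + 271/(-333 + 582) = -360139 + 271/249 = -89674340/249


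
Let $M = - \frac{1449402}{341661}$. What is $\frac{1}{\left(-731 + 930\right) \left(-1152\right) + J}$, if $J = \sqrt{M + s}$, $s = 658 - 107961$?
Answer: $- \frac{26108366976}{5985303133413943} - \frac{i \sqrt{1391801626341865}}{5985303133413943} \approx -4.3621 \cdot 10^{-6} - 6.2331 \cdot 10^{-9} i$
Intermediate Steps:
$M = - \frac{483134}{113887}$ ($M = \left(-1449402\right) \frac{1}{341661} = - \frac{483134}{113887} \approx -4.2422$)
$s = -107303$ ($s = 658 - 107961 = -107303$)
$J = \frac{i \sqrt{1391801626341865}}{113887}$ ($J = \sqrt{- \frac{483134}{113887} - 107303} = \sqrt{- \frac{12220899895}{113887}} = \frac{i \sqrt{1391801626341865}}{113887} \approx 327.58 i$)
$\frac{1}{\left(-731 + 930\right) \left(-1152\right) + J} = \frac{1}{\left(-731 + 930\right) \left(-1152\right) + \frac{i \sqrt{1391801626341865}}{113887}} = \frac{1}{199 \left(-1152\right) + \frac{i \sqrt{1391801626341865}}{113887}} = \frac{1}{-229248 + \frac{i \sqrt{1391801626341865}}{113887}}$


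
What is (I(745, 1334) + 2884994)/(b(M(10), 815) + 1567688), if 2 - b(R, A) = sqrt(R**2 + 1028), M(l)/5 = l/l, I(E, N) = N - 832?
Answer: 4523563224240/2457651935047 + 25969464*sqrt(13)/2457651935047 ≈ 1.8406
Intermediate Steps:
I(E, N) = -832 + N
M(l) = 5 (M(l) = 5*(l/l) = 5*1 = 5)
b(R, A) = 2 - sqrt(1028 + R**2) (b(R, A) = 2 - sqrt(R**2 + 1028) = 2 - sqrt(1028 + R**2))
(I(745, 1334) + 2884994)/(b(M(10), 815) + 1567688) = ((-832 + 1334) + 2884994)/((2 - sqrt(1028 + 5**2)) + 1567688) = (502 + 2884994)/((2 - sqrt(1028 + 25)) + 1567688) = 2885496/((2 - sqrt(1053)) + 1567688) = 2885496/((2 - 9*sqrt(13)) + 1567688) = 2885496/(1567690 - 9*sqrt(13))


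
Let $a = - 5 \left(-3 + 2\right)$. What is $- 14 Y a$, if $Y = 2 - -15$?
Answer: $-1190$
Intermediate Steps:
$Y = 17$ ($Y = 2 + 15 = 17$)
$a = 5$ ($a = \left(-5\right) \left(-1\right) = 5$)
$- 14 Y a = \left(-14\right) 17 \cdot 5 = \left(-238\right) 5 = -1190$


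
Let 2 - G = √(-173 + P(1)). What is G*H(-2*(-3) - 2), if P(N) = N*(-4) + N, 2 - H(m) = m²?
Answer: -28 + 56*I*√11 ≈ -28.0 + 185.73*I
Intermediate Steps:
H(m) = 2 - m²
P(N) = -3*N (P(N) = -4*N + N = -3*N)
G = 2 - 4*I*√11 (G = 2 - √(-173 - 3*1) = 2 - √(-173 - 3) = 2 - √(-176) = 2 - 4*I*√11 ≈ 2.0 - 13.266*I)
G*H(-2*(-3) - 2) = (2 - 4*I*√11)*(2 - (-2*(-3) - 2)²) = (2 - 4*I*√11)*(2 - (6 - 2)²) = (2 - 4*I*√11)*(2 - 1*4²) = (2 - 4*I*√11)*(2 - 1*16) = (2 - 4*I*√11)*(2 - 16) = (2 - 4*I*√11)*(-14) = -28 + 56*I*√11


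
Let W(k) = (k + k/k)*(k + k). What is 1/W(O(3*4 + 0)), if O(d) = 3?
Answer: 1/24 ≈ 0.041667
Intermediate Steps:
W(k) = 2*k*(1 + k) (W(k) = (k + 1)*(2*k) = (1 + k)*(2*k) = 2*k*(1 + k))
1/W(O(3*4 + 0)) = 1/(2*3*(1 + 3)) = 1/(2*3*4) = 1/24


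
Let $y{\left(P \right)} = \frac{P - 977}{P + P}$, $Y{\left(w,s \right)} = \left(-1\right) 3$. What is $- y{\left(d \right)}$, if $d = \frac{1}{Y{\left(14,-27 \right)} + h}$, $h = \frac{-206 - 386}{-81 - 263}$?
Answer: $- \frac{26889}{43} \approx -625.33$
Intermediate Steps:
$Y{\left(w,s \right)} = -3$
$h = \frac{74}{43}$ ($h = - \frac{592}{-344} = \left(-592\right) \left(- \frac{1}{344}\right) = \frac{74}{43} \approx 1.7209$)
$d = - \frac{43}{55}$ ($d = \frac{1}{-3 + \frac{74}{43}} = \frac{1}{- \frac{55}{43}} = - \frac{43}{55} \approx -0.78182$)
$y{\left(P \right)} = \frac{-977 + P}{2 P}$
$- y{\left(d \right)} = - \frac{-977 - \frac{43}{55}}{2 \left(- \frac{43}{55}\right)} = - \frac{\left(-55\right) \left(-53778\right)}{2 \cdot 43 \cdot 55} = \left(-1\right) \frac{26889}{43} = - \frac{26889}{43}$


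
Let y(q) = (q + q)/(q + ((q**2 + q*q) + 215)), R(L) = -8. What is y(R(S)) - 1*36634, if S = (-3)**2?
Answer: -12272406/335 ≈ -36634.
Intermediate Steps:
S = 9
y(q) = 2*q/(215 + q + 2*q**2) (y(q) = (2*q)/(q + ((q**2 + q**2) + 215)) = (2*q)/(q + (2*q**2 + 215)) = (2*q)/(q + (215 + 2*q**2)) = (2*q)/(215 + q + 2*q**2) = 2*q/(215 + q + 2*q**2))
y(R(S)) - 1*36634 = 2*(-8)/(215 - 8 + 2*(-8)**2) - 1*36634 = 2*(-8)/(215 - 8 + 2*64) - 36634 = 2*(-8)/(215 - 8 + 128) - 36634 = 2*(-8)/335 - 36634 = 2*(-8)*(1/335) - 36634 = -16/335 - 36634 = -12272406/335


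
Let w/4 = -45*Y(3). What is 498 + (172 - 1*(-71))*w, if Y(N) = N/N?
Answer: -43242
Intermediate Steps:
Y(N) = 1
w = -180 (w = 4*(-45*1) = 4*(-45) = -180)
498 + (172 - 1*(-71))*w = 498 + (172 - 1*(-71))*(-180) = 498 + (172 + 71)*(-180) = 498 + 243*(-180) = 498 - 43740 = -43242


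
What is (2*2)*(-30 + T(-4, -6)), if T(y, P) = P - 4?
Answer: -160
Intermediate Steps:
T(y, P) = -4 + P
(2*2)*(-30 + T(-4, -6)) = (2*2)*(-30 + (-4 - 6)) = 4*(-30 - 10) = 4*(-40) = -160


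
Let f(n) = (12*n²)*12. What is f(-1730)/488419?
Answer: 430977600/488419 ≈ 882.39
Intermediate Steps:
f(n) = 144*n²
f(-1730)/488419 = (144*(-1730)²)/488419 = (144*2992900)*(1/488419) = 430977600*(1/488419) = 430977600/488419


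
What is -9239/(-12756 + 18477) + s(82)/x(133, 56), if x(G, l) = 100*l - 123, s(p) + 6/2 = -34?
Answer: -50813680/31333917 ≈ -1.6217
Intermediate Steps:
s(p) = -37 (s(p) = -3 - 34 = -37)
x(G, l) = -123 + 100*l
-9239/(-12756 + 18477) + s(82)/x(133, 56) = -9239/(-12756 + 18477) - 37/(-123 + 100*56) = -9239/5721 - 37/(-123 + 5600) = -9239*1/5721 - 37/5477 = -9239/5721 - 37*1/5477 = -9239/5721 - 37/5477 = -50813680/31333917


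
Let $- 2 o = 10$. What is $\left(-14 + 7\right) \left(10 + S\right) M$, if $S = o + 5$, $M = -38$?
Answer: $2660$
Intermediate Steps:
$o = -5$ ($o = \left(- \frac{1}{2}\right) 10 = -5$)
$S = 0$ ($S = -5 + 5 = 0$)
$\left(-14 + 7\right) \left(10 + S\right) M = \left(-14 + 7\right) \left(10 + 0\right) \left(-38\right) = \left(-7\right) 10 \left(-38\right) = \left(-70\right) \left(-38\right) = 2660$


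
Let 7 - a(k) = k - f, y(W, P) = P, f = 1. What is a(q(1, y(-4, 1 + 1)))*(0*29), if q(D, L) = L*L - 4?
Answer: 0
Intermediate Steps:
q(D, L) = -4 + L² (q(D, L) = L² - 4 = -4 + L²)
a(k) = 8 - k (a(k) = 7 - (k - 1*1) = 7 - (k - 1) = 7 - (-1 + k) = 7 + (1 - k) = 8 - k)
a(q(1, y(-4, 1 + 1)))*(0*29) = (8 - (-4 + (1 + 1)²))*(0*29) = (8 - (-4 + 2²))*0 = (8 - (-4 + 4))*0 = (8 - 1*0)*0 = (8 + 0)*0 = 8*0 = 0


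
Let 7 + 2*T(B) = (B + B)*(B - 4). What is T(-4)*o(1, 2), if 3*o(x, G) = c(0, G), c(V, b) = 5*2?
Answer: 95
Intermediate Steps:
c(V, b) = 10
o(x, G) = 10/3 (o(x, G) = (1/3)*10 = 10/3)
T(B) = -7/2 + B*(-4 + B) (T(B) = -7/2 + ((B + B)*(B - 4))/2 = -7/2 + ((2*B)*(-4 + B))/2 = -7/2 + (2*B*(-4 + B))/2 = -7/2 + B*(-4 + B))
T(-4)*o(1, 2) = (-7/2 + (-4)**2 - 4*(-4))*(10/3) = (-7/2 + 16 + 16)*(10/3) = (57/2)*(10/3) = 95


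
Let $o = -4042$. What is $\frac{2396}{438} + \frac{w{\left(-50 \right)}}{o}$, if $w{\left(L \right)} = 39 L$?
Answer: $\frac{2634683}{442599} \approx 5.9528$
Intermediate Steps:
$\frac{2396}{438} + \frac{w{\left(-50 \right)}}{o} = \frac{2396}{438} + \frac{39 \left(-50\right)}{-4042} = 2396 \cdot \frac{1}{438} - - \frac{975}{2021} = \frac{1198}{219} + \frac{975}{2021} = \frac{2634683}{442599}$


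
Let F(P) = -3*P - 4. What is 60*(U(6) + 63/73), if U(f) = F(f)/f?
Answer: -12280/73 ≈ -168.22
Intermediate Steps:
F(P) = -4 - 3*P
U(f) = (-4 - 3*f)/f
60*(U(6) + 63/73) = 60*((-3 - 4/6) + 63/73) = 60*((-3 - 4*1/6) + 63*(1/73)) = 60*((-3 - 2/3) + 63/73) = 60*(-11/3 + 63/73) = 60*(-614/219) = -12280/73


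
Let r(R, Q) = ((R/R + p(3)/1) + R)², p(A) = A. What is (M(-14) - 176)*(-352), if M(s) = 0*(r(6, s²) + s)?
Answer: 61952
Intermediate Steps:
r(R, Q) = (4 + R)² (r(R, Q) = ((R/R + 3/1) + R)² = ((1 + 3*1) + R)² = ((1 + 3) + R)² = (4 + R)²)
M(s) = 0 (M(s) = 0*((4 + 6)² + s) = 0*(10² + s) = 0*(100 + s) = 0)
(M(-14) - 176)*(-352) = (0 - 176)*(-352) = -176*(-352) = 61952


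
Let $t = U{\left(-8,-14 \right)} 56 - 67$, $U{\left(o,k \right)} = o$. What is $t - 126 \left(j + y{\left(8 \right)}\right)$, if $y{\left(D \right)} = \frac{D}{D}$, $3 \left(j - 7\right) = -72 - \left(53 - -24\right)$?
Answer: $4735$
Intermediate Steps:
$j = - \frac{128}{3}$ ($j = 7 + \frac{-72 - \left(53 - -24\right)}{3} = 7 + \frac{-72 - \left(53 + 24\right)}{3} = 7 + \frac{-72 - 77}{3} = 7 + \frac{1}{3} \left(-149\right) = 7 - \frac{149}{3} = - \frac{128}{3} \approx -42.667$)
$y{\left(D \right)} = 1$
$t = -515$ ($t = \left(-8\right) 56 - 67 = -448 - 67 = -515$)
$t - 126 \left(j + y{\left(8 \right)}\right) = -515 - 126 \left(- \frac{128}{3} + 1\right) = -515 - 126 \left(- \frac{125}{3}\right) = -515 - -5250 = -515 + 5250 = 4735$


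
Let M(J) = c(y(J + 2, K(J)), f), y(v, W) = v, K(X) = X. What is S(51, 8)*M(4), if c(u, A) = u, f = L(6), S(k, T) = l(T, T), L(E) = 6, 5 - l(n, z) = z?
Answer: -18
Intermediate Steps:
l(n, z) = 5 - z
S(k, T) = 5 - T
f = 6
M(J) = 2 + J (M(J) = J + 2 = 2 + J)
S(51, 8)*M(4) = (5 - 1*8)*(2 + 4) = (5 - 8)*6 = -3*6 = -18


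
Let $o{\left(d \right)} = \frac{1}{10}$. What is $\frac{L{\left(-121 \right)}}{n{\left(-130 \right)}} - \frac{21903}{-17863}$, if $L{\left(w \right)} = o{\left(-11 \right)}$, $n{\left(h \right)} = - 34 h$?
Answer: $\frac{968130463}{789544600} \approx 1.2262$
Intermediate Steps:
$o{\left(d \right)} = \frac{1}{10}$
$L{\left(w \right)} = \frac{1}{10}$
$\frac{L{\left(-121 \right)}}{n{\left(-130 \right)}} - \frac{21903}{-17863} = \frac{1}{10 \left(\left(-34\right) \left(-130\right)\right)} - \frac{21903}{-17863} = \frac{1}{10 \cdot 4420} - - \frac{21903}{17863} = \frac{1}{10} \cdot \frac{1}{4420} + \frac{21903}{17863} = \frac{1}{44200} + \frac{21903}{17863} = \frac{968130463}{789544600}$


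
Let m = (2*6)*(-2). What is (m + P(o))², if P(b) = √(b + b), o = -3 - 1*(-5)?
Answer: 484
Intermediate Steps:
o = 2 (o = -3 + 5 = 2)
P(b) = √2*√b (P(b) = √(2*b) = √2*√b)
m = -24 (m = 12*(-2) = -24)
(m + P(o))² = (-24 + √2*√2)² = (-24 + 2)² = (-22)² = 484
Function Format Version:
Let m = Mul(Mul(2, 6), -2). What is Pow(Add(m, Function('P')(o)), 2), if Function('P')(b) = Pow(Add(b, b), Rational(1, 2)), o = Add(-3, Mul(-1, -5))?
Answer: 484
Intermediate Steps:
o = 2 (o = Add(-3, 5) = 2)
Function('P')(b) = Mul(Pow(2, Rational(1, 2)), Pow(b, Rational(1, 2))) (Function('P')(b) = Pow(Mul(2, b), Rational(1, 2)) = Mul(Pow(2, Rational(1, 2)), Pow(b, Rational(1, 2))))
m = -24 (m = Mul(12, -2) = -24)
Pow(Add(m, Function('P')(o)), 2) = Pow(Add(-24, Mul(Pow(2, Rational(1, 2)), Pow(2, Rational(1, 2)))), 2) = Pow(Add(-24, 2), 2) = Pow(-22, 2) = 484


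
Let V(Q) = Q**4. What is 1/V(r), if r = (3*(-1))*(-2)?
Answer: 1/1296 ≈ 0.00077160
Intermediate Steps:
r = 6 (r = -3*(-2) = 6)
1/V(r) = 1/(6**4) = 1/1296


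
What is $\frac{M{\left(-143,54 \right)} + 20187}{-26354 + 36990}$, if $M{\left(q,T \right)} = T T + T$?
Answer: $\frac{23157}{10636} \approx 2.1772$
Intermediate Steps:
$M{\left(q,T \right)} = T + T^{2}$ ($M{\left(q,T \right)} = T^{2} + T = T + T^{2}$)
$\frac{M{\left(-143,54 \right)} + 20187}{-26354 + 36990} = \frac{54 \left(1 + 54\right) + 20187}{-26354 + 36990} = \frac{54 \cdot 55 + 20187}{10636} = \left(2970 + 20187\right) \frac{1}{10636} = 23157 \cdot \frac{1}{10636} = \frac{23157}{10636}$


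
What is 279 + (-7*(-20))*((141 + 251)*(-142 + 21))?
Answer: -6640201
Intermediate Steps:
279 + (-7*(-20))*((141 + 251)*(-142 + 21)) = 279 + 140*(392*(-121)) = 279 + 140*(-47432) = 279 - 6640480 = -6640201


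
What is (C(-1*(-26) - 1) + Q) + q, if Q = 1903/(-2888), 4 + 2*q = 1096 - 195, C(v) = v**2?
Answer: 3098365/2888 ≈ 1072.8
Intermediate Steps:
q = 897/2 (q = -2 + (1096 - 195)/2 = -2 + (1/2)*901 = -2 + 901/2 = 897/2 ≈ 448.50)
Q = -1903/2888 (Q = 1903*(-1/2888) = -1903/2888 ≈ -0.65893)
(C(-1*(-26) - 1) + Q) + q = ((-1*(-26) - 1)**2 - 1903/2888) + 897/2 = ((26 - 1)**2 - 1903/2888) + 897/2 = (25**2 - 1903/2888) + 897/2 = (625 - 1903/2888) + 897/2 = 1803097/2888 + 897/2 = 3098365/2888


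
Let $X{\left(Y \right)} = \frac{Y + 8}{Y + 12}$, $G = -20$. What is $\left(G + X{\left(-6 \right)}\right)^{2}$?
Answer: $\frac{3481}{9} \approx 386.78$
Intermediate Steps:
$X{\left(Y \right)} = \frac{8 + Y}{12 + Y}$
$\left(G + X{\left(-6 \right)}\right)^{2} = \left(-20 + \frac{8 - 6}{12 - 6}\right)^{2} = \left(-20 + \frac{1}{6} \cdot 2\right)^{2} = \left(-20 + \frac{1}{3}\right)^{2} = \left(- \frac{59}{3}\right)^{2} = \frac{3481}{9}$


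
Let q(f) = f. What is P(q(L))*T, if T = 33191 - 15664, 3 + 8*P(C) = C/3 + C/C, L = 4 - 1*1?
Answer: -17527/8 ≈ -2190.9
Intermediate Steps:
L = 3 (L = 4 - 1 = 3)
P(C) = -¼ + C/24 (P(C) = -3/8 + (C/3 + C/C)/8 = -3/8 + (C*(⅓) + 1)/8 = -3/8 + (C/3 + 1)/8 = -3/8 + (1 + C/3)/8 = -3/8 + (⅛ + C/24) = -¼ + C/24)
T = 17527
P(q(L))*T = (-¼ + (1/24)*3)*17527 = (-¼ + ⅛)*17527 = -⅛*17527 = -17527/8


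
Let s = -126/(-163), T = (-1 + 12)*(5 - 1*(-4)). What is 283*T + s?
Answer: 4566897/163 ≈ 28018.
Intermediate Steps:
T = 99 (T = 11*(5 + 4) = 11*9 = 99)
s = 126/163 (s = -126*(-1/163) = 126/163 ≈ 0.77301)
283*T + s = 283*99 + 126/163 = 28017 + 126/163 = 4566897/163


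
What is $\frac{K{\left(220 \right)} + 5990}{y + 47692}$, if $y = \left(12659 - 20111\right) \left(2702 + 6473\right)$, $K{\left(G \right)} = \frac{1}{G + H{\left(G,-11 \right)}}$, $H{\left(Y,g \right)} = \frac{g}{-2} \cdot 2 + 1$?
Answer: $- \frac{1389681}{15851262656} \approx -8.767 \cdot 10^{-5}$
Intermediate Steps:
$H{\left(Y,g \right)} = 1 - g$ ($H{\left(Y,g \right)} = g \left(- \frac{1}{2}\right) 2 + 1 = - \frac{g}{2} \cdot 2 + 1 = - g + 1 = 1 - g$)
$K{\left(G \right)} = \frac{1}{12 + G}$ ($K{\left(G \right)} = \frac{1}{G + \left(1 - -11\right)} = \frac{1}{G + \left(1 + 11\right)} = \frac{1}{G + 12} = \frac{1}{12 + G}$)
$y = -68372100$ ($y = \left(-7452\right) 9175 = -68372100$)
$\frac{K{\left(220 \right)} + 5990}{y + 47692} = \frac{\frac{1}{12 + 220} + 5990}{-68372100 + 47692} = \frac{\frac{1}{232} + 5990}{-68324408} = \left(\frac{1}{232} + 5990\right) \left(- \frac{1}{68324408}\right) = \frac{1389681}{232} \left(- \frac{1}{68324408}\right) = - \frac{1389681}{15851262656}$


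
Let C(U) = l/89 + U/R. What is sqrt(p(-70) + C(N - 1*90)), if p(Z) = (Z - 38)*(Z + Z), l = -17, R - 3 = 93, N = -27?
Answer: sqrt(7664278610)/712 ≈ 122.96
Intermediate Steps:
R = 96 (R = 3 + 93 = 96)
C(U) = -17/89 + U/96
p(Z) = 2*Z*(-38 + Z) (p(Z) = (-38 + Z)*(2*Z) = 2*Z*(-38 + Z))
sqrt(p(-70) + C(N - 1*90)) = sqrt(2*(-70)*(-38 - 70) + (-17/89 + (-27 - 1*90)/96)) = sqrt(2*(-70)*(-108) + (-17/89 + (-27 - 90)/96)) = sqrt(15120 + (-17/89 + (1/96)*(-117))) = sqrt(15120 + (-17/89 - 39/32)) = sqrt(15120 - 4015/2848) = sqrt(43057745/2848) = sqrt(7664278610)/712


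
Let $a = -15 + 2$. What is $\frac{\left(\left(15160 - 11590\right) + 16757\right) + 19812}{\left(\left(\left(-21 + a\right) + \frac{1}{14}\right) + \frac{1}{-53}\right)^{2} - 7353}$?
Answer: $- \frac{22099088396}{3413811371} \approx -6.4734$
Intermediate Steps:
$a = -13$
$\frac{\left(\left(15160 - 11590\right) + 16757\right) + 19812}{\left(\left(\left(-21 + a\right) + \frac{1}{14}\right) + \frac{1}{-53}\right)^{2} - 7353} = \frac{\left(\left(15160 - 11590\right) + 16757\right) + 19812}{\left(\left(\left(-21 - 13\right) + \frac{1}{14}\right) + \frac{1}{-53}\right)^{2} - 7353} = \frac{\left(3570 + 16757\right) + 19812}{\left(\left(-34 + \frac{1}{14}\right) - \frac{1}{53}\right)^{2} + \left(-20213 + 12860\right)} = \frac{20327 + 19812}{\left(- \frac{475}{14} - \frac{1}{53}\right)^{2} - 7353} = \frac{40139}{\left(- \frac{25189}{742}\right)^{2} - 7353} = \frac{40139}{\frac{634485721}{550564} - 7353} = \frac{40139}{- \frac{3413811371}{550564}} = 40139 \left(- \frac{550564}{3413811371}\right) = - \frac{22099088396}{3413811371}$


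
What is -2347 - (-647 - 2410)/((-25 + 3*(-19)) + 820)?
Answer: -576343/246 ≈ -2342.9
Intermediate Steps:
-2347 - (-647 - 2410)/((-25 + 3*(-19)) + 820) = -2347 - (-3057)/((-25 - 57) + 820) = -2347 - (-3057)/(-82 + 820) = -2347 - (-3057)/738 = -2347 - 1*(-1019/246) = -2347 + 1019/246 = -576343/246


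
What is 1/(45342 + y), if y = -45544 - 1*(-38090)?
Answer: 1/37888 ≈ 2.6394e-5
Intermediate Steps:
y = -7454 (y = -45544 + 38090 = -7454)
1/(45342 + y) = 1/(45342 - 7454) = 1/37888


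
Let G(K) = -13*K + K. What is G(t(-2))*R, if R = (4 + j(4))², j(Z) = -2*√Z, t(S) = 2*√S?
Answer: 0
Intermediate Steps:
G(K) = -12*K
R = 0 (R = (4 - 2*√4)² = (4 - 2*2)² = (4 - 4)² = 0² = 0)
G(t(-2))*R = -24*√(-2)*0 = -24*I*√2*0 = 0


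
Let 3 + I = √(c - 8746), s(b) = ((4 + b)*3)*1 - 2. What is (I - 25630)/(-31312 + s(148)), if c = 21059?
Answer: 25633/30858 - √12313/30858 ≈ 0.82708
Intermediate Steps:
s(b) = 10 + 3*b (s(b) = (12 + 3*b)*1 - 2 = (12 + 3*b) - 2 = 10 + 3*b)
I = -3 + √12313 (I = -3 + √(21059 - 8746) = -3 + √12313 ≈ 107.96)
(I - 25630)/(-31312 + s(148)) = ((-3 + √12313) - 25630)/(-31312 + (10 + 3*148)) = (-25633 + √12313)/(-31312 + (10 + 444)) = (-25633 + √12313)/(-31312 + 454) = (-25633 + √12313)/(-30858) = (-25633 + √12313)*(-1/30858) = 25633/30858 - √12313/30858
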